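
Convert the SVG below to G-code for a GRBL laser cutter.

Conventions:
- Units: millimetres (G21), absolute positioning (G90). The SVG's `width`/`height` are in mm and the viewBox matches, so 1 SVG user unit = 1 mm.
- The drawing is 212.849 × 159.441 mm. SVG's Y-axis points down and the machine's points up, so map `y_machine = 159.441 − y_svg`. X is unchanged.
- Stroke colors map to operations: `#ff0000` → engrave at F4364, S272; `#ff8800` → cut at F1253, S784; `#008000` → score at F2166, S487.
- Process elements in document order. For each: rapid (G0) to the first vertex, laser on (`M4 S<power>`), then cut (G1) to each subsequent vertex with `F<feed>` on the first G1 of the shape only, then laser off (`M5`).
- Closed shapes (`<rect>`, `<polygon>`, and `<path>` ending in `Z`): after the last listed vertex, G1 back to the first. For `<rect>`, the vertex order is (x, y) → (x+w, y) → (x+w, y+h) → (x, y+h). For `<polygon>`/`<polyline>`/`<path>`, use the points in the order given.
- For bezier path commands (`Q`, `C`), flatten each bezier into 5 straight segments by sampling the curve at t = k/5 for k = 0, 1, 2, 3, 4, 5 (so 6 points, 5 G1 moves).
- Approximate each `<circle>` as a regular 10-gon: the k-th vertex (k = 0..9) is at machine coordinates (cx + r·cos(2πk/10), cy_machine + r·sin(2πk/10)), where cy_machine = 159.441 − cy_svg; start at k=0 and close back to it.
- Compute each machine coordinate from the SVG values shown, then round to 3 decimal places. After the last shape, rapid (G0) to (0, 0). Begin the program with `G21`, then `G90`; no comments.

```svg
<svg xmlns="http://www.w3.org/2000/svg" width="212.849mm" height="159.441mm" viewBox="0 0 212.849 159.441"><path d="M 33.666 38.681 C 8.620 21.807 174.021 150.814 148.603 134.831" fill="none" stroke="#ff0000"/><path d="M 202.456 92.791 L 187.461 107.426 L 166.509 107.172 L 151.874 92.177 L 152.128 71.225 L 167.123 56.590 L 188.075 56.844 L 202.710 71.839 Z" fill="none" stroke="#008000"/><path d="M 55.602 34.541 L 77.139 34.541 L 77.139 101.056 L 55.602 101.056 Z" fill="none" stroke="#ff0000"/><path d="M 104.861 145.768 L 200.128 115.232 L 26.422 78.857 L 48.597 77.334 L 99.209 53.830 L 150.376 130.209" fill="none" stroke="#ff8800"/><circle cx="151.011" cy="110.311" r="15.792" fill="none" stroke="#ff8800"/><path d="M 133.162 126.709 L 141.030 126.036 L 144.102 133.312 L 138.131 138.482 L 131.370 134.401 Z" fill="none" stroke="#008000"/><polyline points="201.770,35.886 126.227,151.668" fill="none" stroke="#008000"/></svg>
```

G21
G90
G0 X33.666 Y120.760
M4 S272
G1 X38.442 Y115.706 F4364
G1 X70.624 Y89.602
G1 X111.913 Y56.410
G1 X144.006 Y30.092
G1 X148.603 Y24.610
M5
G0 X202.456 Y66.650
M4 S487
G1 X187.461 Y52.015 F2166
G1 X166.509 Y52.269
G1 X151.874 Y67.264
G1 X152.128 Y88.216
G1 X167.123 Y102.851
G1 X188.075 Y102.597
G1 X202.710 Y87.602
G1 X202.456 Y66.650
M5
G0 X55.602 Y124.900
M4 S272
G1 X77.139 Y124.900 F4364
G1 X77.139 Y58.385
G1 X55.602 Y58.385
G1 X55.602 Y124.900
M5
G0 X104.861 Y13.673
M4 S784
G1 X200.128 Y44.209 F1253
G1 X26.422 Y80.584
G1 X48.597 Y82.107
G1 X99.209 Y105.611
G1 X150.376 Y29.232
M5
G0 X166.803 Y49.130
M4 S784
G1 X163.787 Y58.412 F1253
G1 X155.891 Y64.149
G1 X146.131 Y64.149
G1 X138.235 Y58.412
G1 X135.219 Y49.130
G1 X138.235 Y39.848
G1 X146.131 Y34.111
G1 X155.891 Y34.111
G1 X163.787 Y39.848
G1 X166.803 Y49.130
M5
G0 X133.162 Y32.732
M4 S487
G1 X141.030 Y33.405 F2166
G1 X144.102 Y26.129
G1 X138.131 Y20.959
G1 X131.370 Y25.040
G1 X133.162 Y32.732
M5
G0 X201.770 Y123.555
M4 S487
G1 X126.227 Y7.773 F2166
M5
G0 X0.000 Y0.000

1 u = 1 mm; y_m = 159.441 − y.

[1] `<path>` cubic bezier, #ff0000→engrave S272 F4364: (33.666,120.760) → (38.442,115.706) → (70.624,89.602) → (111.913,56.410) → (144.006,30.092) → (148.603,24.610)

[2] `<path>` regular polygon, #008000→score S487 F2166: (202.456,66.650) → (187.461,52.015) → (166.509,52.269) → (151.874,67.264) → (152.128,88.216) → (167.123,102.851) → (188.075,102.597) → (202.710,87.602) → (202.456,66.650) (closed)

[3] `<path>` rectangle, #ff0000→engrave S272 F4364: (55.602,124.900) → (77.139,124.900) → (77.139,58.385) → (55.602,58.385) → (55.602,124.900) (closed)

[4] `<path>` open polyline, #ff8800→cut S784 F1253: (104.861,13.673) → (200.128,44.209) → (26.422,80.584) → (48.597,82.107) → (99.209,105.611) → (150.376,29.232)

[5] `<circle>` circle, #ff8800→cut S784 F1253: (166.803,49.130) → (163.787,58.412) → (155.891,64.149) → (146.131,64.149) → (138.235,58.412) → (135.219,49.130) → (138.235,39.848) → (146.131,34.111) → (155.891,34.111) → (163.787,39.848) → (166.803,49.130) (closed)

[6] `<path>` regular polygon, #008000→score S487 F2166: (133.162,32.732) → (141.030,33.405) → (144.102,26.129) → (138.131,20.959) → (131.370,25.040) → (133.162,32.732) (closed)

[7] `<polyline>` line segment, #008000→score S487 F2166: (201.770,123.555) → (126.227,7.773)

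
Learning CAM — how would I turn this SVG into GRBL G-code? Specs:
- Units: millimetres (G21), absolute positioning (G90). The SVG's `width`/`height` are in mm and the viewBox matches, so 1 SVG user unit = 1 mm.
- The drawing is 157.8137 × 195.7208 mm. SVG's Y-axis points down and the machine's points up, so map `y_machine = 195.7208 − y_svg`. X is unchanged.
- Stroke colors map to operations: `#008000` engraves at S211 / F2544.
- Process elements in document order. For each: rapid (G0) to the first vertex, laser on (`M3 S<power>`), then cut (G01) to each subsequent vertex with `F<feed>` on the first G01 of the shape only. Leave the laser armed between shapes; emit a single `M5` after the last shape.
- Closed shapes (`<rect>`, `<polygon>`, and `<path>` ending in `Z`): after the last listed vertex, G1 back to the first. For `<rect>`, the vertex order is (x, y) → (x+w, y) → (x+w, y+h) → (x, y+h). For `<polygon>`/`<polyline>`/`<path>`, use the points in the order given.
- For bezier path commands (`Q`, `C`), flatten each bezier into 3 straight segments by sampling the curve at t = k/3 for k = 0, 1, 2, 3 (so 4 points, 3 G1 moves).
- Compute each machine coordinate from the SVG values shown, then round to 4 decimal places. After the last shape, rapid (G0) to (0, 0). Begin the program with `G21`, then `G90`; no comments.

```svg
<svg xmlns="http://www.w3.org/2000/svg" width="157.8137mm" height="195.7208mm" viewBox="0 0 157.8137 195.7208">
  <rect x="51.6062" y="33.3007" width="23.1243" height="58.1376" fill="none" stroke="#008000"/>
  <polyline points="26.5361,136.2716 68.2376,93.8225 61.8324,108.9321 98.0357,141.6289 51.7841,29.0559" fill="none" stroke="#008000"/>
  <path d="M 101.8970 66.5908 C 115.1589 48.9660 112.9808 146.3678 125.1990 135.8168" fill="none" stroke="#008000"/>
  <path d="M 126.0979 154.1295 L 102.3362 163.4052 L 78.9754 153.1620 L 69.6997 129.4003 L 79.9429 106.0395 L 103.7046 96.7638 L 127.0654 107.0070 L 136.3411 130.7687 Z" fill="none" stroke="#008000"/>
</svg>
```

G21
G90
G0 X51.6062 Y162.4201
M3 S211
G01 X74.7305 Y162.4201 F2544
G01 X74.7305 Y104.2825
G01 X51.6062 Y104.2825
G01 X51.6062 Y162.4201
G0 X26.5361 Y59.4492
M3 S211
G01 X68.2376 Y101.8983 F2544
G01 X61.8324 Y86.7887
G01 X98.0357 Y54.0919
G01 X51.7841 Y166.6649
G0 X101.8970 Y129.1300
M3 S211
G01 X111.1173 Y116.6711 F2544
G01 X116.6745 Y77.0788
G01 X125.1990 Y59.9040
G0 X126.0979 Y41.5913
M3 S211
G01 X102.3362 Y32.3156 F2544
G01 X78.9754 Y42.5588
G01 X69.6997 Y66.3205
G01 X79.9429 Y89.6813
G01 X103.7046 Y98.9570
G01 X127.0654 Y88.7138
G01 X136.3411 Y64.9521
G01 X126.0979 Y41.5913
M5
G0 X0.0000 Y0.0000

1 u = 1 mm; y_m = 195.7208 − y.

[1] `<rect>` rectangle, #008000→engrave S211 F2544: (51.6062,162.4201) → (74.7305,162.4201) → (74.7305,104.2825) → (51.6062,104.2825) → (51.6062,162.4201) (closed)

[2] `<polyline>` open polyline, #008000→engrave S211 F2544: (26.5361,59.4492) → (68.2376,101.8983) → (61.8324,86.7887) → (98.0357,54.0919) → (51.7841,166.6649)

[3] `<path>` cubic bezier, #008000→engrave S211 F2544: (101.8970,129.1300) → (111.1173,116.6711) → (116.6745,77.0788) → (125.1990,59.9040)

[4] `<path>` regular polygon, #008000→engrave S211 F2544: (126.0979,41.5913) → (102.3362,32.3156) → (78.9754,42.5588) → (69.6997,66.3205) → (79.9429,89.6813) → (103.7046,98.9570) → (127.0654,88.7138) → (136.3411,64.9521) → (126.0979,41.5913) (closed)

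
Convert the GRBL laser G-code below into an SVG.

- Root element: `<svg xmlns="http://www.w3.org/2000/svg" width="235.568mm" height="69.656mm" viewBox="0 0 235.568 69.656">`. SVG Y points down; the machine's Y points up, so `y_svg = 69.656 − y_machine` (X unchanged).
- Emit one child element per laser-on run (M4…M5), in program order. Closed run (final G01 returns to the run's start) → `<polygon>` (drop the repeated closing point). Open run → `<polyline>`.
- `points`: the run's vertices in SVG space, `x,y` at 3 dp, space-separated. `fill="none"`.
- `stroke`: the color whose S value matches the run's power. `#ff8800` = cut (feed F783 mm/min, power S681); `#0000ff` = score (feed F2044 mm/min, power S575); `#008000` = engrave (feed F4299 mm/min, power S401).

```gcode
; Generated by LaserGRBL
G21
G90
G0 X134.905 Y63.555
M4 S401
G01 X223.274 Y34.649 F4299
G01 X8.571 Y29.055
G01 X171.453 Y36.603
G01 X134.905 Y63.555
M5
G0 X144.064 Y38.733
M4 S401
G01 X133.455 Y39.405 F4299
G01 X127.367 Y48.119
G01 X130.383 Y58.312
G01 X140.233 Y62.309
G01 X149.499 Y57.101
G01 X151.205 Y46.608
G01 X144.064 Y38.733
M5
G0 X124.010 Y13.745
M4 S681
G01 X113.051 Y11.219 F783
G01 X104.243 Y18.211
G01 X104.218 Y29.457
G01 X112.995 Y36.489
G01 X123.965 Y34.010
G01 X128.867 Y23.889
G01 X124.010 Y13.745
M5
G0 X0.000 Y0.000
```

<svg xmlns="http://www.w3.org/2000/svg" width="235.568mm" height="69.656mm" viewBox="0 0 235.568 69.656">
  <polygon points="134.905,6.101 223.274,35.007 8.571,40.601 171.453,33.053" fill="none" stroke="#008000"/>
  <polygon points="144.064,30.923 133.455,30.251 127.367,21.537 130.383,11.344 140.233,7.347 149.499,12.555 151.205,23.048" fill="none" stroke="#008000"/>
  <polygon points="124.010,55.911 113.051,58.437 104.243,51.445 104.218,40.199 112.995,33.167 123.965,35.646 128.867,45.767" fill="none" stroke="#ff8800"/>
</svg>

Each laser-on run becomes one SVG element. Flip Y back into SVG space with y_svg = 69.656 − y_machine.

Run 1: S401 ⇒ engrave layer `#008000`. The run returns to its start, so emit a `<polygon>` with points (Y-flipped): 134.905,6.101 223.274,35.007 8.571,40.601 171.453,33.053.

Run 2: the run's S401 means `#008000` (engrave). The run returns to its start, so emit a `<polygon>` with points (Y-flipped): 144.064,30.923 133.455,30.251 127.367,21.537 130.383,11.344 140.233,7.347 149.499,12.555 151.205,23.048.

Run 3: S681 ⇒ cut layer `#ff8800`. The run returns to its start, so emit a `<polygon>` with points (Y-flipped): 124.010,55.911 113.051,58.437 104.243,51.445 104.218,40.199 112.995,33.167 123.965,35.646 128.867,45.767.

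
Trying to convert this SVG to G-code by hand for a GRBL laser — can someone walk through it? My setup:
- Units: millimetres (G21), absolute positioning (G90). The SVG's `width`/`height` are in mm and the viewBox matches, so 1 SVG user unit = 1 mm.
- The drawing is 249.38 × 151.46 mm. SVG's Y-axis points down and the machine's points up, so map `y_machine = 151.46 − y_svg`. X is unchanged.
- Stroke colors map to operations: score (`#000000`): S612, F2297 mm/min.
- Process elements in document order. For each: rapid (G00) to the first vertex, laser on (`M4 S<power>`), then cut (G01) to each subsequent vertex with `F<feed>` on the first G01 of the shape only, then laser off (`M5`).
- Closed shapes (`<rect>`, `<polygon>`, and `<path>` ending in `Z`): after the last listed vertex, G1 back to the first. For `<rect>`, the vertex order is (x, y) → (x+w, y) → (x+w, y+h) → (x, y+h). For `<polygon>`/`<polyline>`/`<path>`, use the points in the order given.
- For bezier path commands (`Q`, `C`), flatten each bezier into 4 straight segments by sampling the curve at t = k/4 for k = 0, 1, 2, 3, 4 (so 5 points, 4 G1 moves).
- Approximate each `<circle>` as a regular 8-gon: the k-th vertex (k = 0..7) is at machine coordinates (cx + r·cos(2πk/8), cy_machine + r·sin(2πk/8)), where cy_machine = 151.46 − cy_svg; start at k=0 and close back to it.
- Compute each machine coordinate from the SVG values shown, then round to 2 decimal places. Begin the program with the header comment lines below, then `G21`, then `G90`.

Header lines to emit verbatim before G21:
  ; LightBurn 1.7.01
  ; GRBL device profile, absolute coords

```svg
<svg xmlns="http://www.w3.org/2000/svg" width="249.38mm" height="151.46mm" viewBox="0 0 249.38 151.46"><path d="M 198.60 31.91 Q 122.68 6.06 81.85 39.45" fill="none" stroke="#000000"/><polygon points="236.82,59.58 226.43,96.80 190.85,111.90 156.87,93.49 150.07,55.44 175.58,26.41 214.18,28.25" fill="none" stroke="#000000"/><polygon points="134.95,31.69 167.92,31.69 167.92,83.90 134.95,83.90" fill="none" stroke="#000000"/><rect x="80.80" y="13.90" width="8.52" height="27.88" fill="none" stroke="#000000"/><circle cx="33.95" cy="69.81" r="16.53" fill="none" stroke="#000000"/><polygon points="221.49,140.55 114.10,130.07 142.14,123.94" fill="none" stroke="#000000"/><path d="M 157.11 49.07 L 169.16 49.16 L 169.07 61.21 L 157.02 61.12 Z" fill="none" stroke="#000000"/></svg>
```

; LightBurn 1.7.01
; GRBL device profile, absolute coords
G21
G90
G00 X198.60 Y119.55
M4 S612
G01 X162.83 Y128.77 F2297
G01 X131.45 Y130.59
G01 X104.46 Y125.00
G01 X81.85 Y112.01
M5
G00 X236.82 Y91.88
M4 S612
G01 X226.43 Y54.66 F2297
G01 X190.85 Y39.56
G01 X156.87 Y57.97
G01 X150.07 Y96.02
G01 X175.58 Y125.05
G01 X214.18 Y123.21
G01 X236.82 Y91.88
M5
G00 X134.95 Y119.77
M4 S612
G01 X167.92 Y119.77 F2297
G01 X167.92 Y67.56
G01 X134.95 Y67.56
G01 X134.95 Y119.77
M5
G00 X80.80 Y137.56
M4 S612
G01 X89.32 Y137.56 F2297
G01 X89.32 Y109.68
G01 X80.80 Y109.68
G01 X80.80 Y137.56
M5
G00 X50.48 Y81.65
M4 S612
G01 X45.64 Y93.34 F2297
G01 X33.95 Y98.18
G01 X22.26 Y93.34
G01 X17.42 Y81.65
G01 X22.26 Y69.96
G01 X33.95 Y65.12
G01 X45.64 Y69.96
G01 X50.48 Y81.65
M5
G00 X221.49 Y10.91
M4 S612
G01 X114.10 Y21.39 F2297
G01 X142.14 Y27.52
G01 X221.49 Y10.91
M5
G00 X157.11 Y102.39
M4 S612
G01 X169.16 Y102.30 F2297
G01 X169.07 Y90.25
G01 X157.02 Y90.34
G01 X157.11 Y102.39
M5

1 u = 1 mm; y_m = 151.46 − y.

[1] `<path>` quadratic bezier, #000000→score S612 F2297: (198.60,119.55) → (162.83,128.77) → (131.45,130.59) → (104.46,125.00) → (81.85,112.01)

[2] `<polygon>` regular polygon, #000000→score S612 F2297: (236.82,91.88) → (226.43,54.66) → (190.85,39.56) → (156.87,57.97) → (150.07,96.02) → (175.58,125.05) → (214.18,123.21) → (236.82,91.88) (closed)

[3] `<polygon>` rectangle, #000000→score S612 F2297: (134.95,119.77) → (167.92,119.77) → (167.92,67.56) → (134.95,67.56) → (134.95,119.77) (closed)

[4] `<rect>` rectangle, #000000→score S612 F2297: (80.80,137.56) → (89.32,137.56) → (89.32,109.68) → (80.80,109.68) → (80.80,137.56) (closed)

[5] `<circle>` circle, #000000→score S612 F2297: (50.48,81.65) → (45.64,93.34) → (33.95,98.18) → (22.26,93.34) → (17.42,81.65) → (22.26,69.96) → (33.95,65.12) → (45.64,69.96) → (50.48,81.65) (closed)

[6] `<polygon>` closed polygon, #000000→score S612 F2297: (221.49,10.91) → (114.10,21.39) → (142.14,27.52) → (221.49,10.91) (closed)

[7] `<path>` regular polygon, #000000→score S612 F2297: (157.11,102.39) → (169.16,102.30) → (169.07,90.25) → (157.02,90.34) → (157.11,102.39) (closed)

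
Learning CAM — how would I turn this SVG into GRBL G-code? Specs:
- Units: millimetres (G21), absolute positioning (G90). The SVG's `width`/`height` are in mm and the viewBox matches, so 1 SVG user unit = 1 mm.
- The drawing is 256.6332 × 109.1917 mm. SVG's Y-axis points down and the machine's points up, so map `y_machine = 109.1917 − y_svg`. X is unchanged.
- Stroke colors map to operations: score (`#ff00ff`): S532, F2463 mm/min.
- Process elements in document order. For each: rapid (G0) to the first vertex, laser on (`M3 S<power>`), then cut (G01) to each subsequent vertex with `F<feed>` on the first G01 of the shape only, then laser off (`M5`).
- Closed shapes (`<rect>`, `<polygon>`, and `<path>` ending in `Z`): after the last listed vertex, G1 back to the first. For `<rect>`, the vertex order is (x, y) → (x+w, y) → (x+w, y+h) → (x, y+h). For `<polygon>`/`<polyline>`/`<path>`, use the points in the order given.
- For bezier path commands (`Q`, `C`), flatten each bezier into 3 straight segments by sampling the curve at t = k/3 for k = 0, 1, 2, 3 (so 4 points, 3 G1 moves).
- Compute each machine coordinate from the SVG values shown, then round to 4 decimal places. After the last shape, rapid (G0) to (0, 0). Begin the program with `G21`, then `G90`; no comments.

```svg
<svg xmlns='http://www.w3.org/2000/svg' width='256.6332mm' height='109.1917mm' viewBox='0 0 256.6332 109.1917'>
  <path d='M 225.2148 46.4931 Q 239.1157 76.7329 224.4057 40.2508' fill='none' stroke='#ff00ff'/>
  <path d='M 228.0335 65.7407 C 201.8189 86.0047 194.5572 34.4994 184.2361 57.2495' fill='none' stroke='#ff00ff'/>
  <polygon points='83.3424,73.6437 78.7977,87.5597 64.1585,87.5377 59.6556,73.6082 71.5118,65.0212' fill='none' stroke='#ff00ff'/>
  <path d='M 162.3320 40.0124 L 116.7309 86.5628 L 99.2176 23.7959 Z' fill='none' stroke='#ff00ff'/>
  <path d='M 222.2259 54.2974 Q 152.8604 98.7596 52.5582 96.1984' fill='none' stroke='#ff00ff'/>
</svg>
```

Since the viewBox matches the mm dimensions, user units are millimetres directly. The only transform is the Y-flip y_m = 109.1917 − y_svg.

Shape 1 is a quadratic bezier drawn with `<path>`. Its stroke #ff00ff means score at S532, F2463. After flipping Y the toolpath is (225.2148,62.6986) → (231.3031,49.9523) → (231.0334,52.0330) → (224.4057,68.9409).

Shape 2 is a cubic bezier drawn with `<path>`. Its stroke #ff00ff means score at S532, F2463. After flipping Y the toolpath is (228.0335,43.4510) → (207.3213,41.7018) → (194.3527,55.3488) → (184.2361,51.9422).

Shape 3 is a regular polygon drawn with `<polygon>`. Its stroke #ff00ff means score at S532, F2463. After flipping Y the toolpath is (83.3424,35.5480) → (78.7977,21.6320) → (64.1585,21.6540) → (59.6556,35.5835) → (71.5118,44.1705) → (83.3424,35.5480), returning to the start.

Shape 4 is a regular polygon drawn with `<path>`. Its stroke #ff00ff means score at S532, F2463. After flipping Y the toolpath is (162.3320,69.1793) → (116.7309,22.6289) → (99.2176,85.3958) → (162.3320,69.1793), returning to the start.

Shape 5 is a quadratic bezier drawn with `<path>`. Its stroke #ff00ff means score at S532, F2463. After flipping Y the toolpath is (222.2259,54.8943) → (172.5448,30.4777) → (115.9889,16.5107) → (52.5582,12.9933).

G21
G90
G0 X225.2148 Y62.6986
M3 S532
G01 X231.3031 Y49.9523 F2463
G01 X231.0334 Y52.0330
G01 X224.4057 Y68.9409
M5
G0 X228.0335 Y43.4510
M3 S532
G01 X207.3213 Y41.7018 F2463
G01 X194.3527 Y55.3488
G01 X184.2361 Y51.9422
M5
G0 X83.3424 Y35.5480
M3 S532
G01 X78.7977 Y21.6320 F2463
G01 X64.1585 Y21.6540
G01 X59.6556 Y35.5835
G01 X71.5118 Y44.1705
G01 X83.3424 Y35.5480
M5
G0 X162.3320 Y69.1793
M3 S532
G01 X116.7309 Y22.6289 F2463
G01 X99.2176 Y85.3958
G01 X162.3320 Y69.1793
M5
G0 X222.2259 Y54.8943
M3 S532
G01 X172.5448 Y30.4777 F2463
G01 X115.9889 Y16.5107
G01 X52.5582 Y12.9933
M5
G0 X0.0000 Y0.0000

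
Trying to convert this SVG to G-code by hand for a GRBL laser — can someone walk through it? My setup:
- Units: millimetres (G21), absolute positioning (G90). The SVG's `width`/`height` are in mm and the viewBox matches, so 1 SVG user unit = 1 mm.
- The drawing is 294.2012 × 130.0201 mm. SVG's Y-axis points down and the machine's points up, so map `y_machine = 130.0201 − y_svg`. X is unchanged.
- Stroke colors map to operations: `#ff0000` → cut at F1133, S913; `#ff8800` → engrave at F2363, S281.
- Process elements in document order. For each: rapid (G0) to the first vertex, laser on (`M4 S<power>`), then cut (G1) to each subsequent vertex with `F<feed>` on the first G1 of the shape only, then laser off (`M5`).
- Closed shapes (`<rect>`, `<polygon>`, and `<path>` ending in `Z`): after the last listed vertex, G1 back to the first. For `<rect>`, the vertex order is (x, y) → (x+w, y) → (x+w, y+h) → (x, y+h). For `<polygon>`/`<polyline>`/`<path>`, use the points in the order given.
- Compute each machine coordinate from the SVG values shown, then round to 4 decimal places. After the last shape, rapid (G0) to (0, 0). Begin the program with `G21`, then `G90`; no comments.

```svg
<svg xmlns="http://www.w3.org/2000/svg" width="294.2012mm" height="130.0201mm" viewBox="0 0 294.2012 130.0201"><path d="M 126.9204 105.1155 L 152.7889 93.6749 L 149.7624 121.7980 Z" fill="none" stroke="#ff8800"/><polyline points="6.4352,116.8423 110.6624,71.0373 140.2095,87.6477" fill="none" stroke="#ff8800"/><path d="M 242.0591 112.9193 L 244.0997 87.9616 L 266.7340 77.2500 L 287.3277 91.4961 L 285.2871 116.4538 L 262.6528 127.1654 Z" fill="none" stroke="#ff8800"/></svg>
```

Since the viewBox matches the mm dimensions, user units are millimetres directly. The only transform is the Y-flip y_m = 130.0201 − y_svg.

Shape 1 is a regular polygon drawn with `<path>`. Its stroke #ff8800 means engrave at S281, F2363. After flipping Y the toolpath is (126.9204,24.9046) → (152.7889,36.3452) → (149.7624,8.2221) → (126.9204,24.9046), returning to the start.

Shape 2 is a open polyline drawn with `<polyline>`. Its stroke #ff8800 means engrave at S281, F2363. After flipping Y the toolpath is (6.4352,13.1778) → (110.6624,58.9828) → (140.2095,42.3724).

Shape 3 is a regular polygon drawn with `<path>`. Its stroke #ff8800 means engrave at S281, F2363. After flipping Y the toolpath is (242.0591,17.1008) → (244.0997,42.0585) → (266.7340,52.7701) → (287.3277,38.5240) → (285.2871,13.5663) → (262.6528,2.8547) → (242.0591,17.1008), returning to the start.

G21
G90
G0 X126.9204 Y24.9046
M4 S281
G1 X152.7889 Y36.3452 F2363
G1 X149.7624 Y8.2221
G1 X126.9204 Y24.9046
M5
G0 X6.4352 Y13.1778
M4 S281
G1 X110.6624 Y58.9828 F2363
G1 X140.2095 Y42.3724
M5
G0 X242.0591 Y17.1008
M4 S281
G1 X244.0997 Y42.0585 F2363
G1 X266.7340 Y52.7701
G1 X287.3277 Y38.5240
G1 X285.2871 Y13.5663
G1 X262.6528 Y2.8547
G1 X242.0591 Y17.1008
M5
G0 X0.0000 Y0.0000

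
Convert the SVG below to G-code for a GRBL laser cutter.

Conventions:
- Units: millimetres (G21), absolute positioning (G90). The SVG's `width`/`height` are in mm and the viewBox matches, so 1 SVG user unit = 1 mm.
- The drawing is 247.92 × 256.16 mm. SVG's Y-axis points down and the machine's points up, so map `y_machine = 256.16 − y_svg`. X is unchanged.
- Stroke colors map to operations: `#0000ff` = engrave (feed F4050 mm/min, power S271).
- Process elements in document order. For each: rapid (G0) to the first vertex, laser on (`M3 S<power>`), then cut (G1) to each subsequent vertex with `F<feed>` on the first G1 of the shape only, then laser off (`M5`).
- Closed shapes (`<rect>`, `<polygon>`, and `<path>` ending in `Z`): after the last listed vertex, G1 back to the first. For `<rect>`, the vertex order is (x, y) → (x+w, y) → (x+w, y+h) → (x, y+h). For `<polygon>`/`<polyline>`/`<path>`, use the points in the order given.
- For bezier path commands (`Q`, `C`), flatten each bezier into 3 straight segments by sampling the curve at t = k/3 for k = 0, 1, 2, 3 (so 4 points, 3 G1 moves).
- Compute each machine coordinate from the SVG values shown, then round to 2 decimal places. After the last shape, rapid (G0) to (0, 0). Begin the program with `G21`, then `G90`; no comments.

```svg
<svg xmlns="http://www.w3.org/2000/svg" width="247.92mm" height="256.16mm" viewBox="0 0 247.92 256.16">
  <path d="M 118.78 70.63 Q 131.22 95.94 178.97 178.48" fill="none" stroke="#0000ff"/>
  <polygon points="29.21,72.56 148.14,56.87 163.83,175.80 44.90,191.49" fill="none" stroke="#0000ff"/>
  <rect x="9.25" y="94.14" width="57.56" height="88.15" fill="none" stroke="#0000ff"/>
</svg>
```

G21
G90
G0 X118.78 Y185.53
M3 S271
G1 X131.00 Y162.30 F4050
G1 X151.06 Y126.35
G1 X178.97 Y77.68
M5
G0 X29.21 Y183.60
M3 S271
G1 X148.14 Y199.29 F4050
G1 X163.83 Y80.36
G1 X44.90 Y64.67
G1 X29.21 Y183.60
M5
G0 X9.25 Y162.02
M3 S271
G1 X66.81 Y162.02 F4050
G1 X66.81 Y73.87
G1 X9.25 Y73.87
G1 X9.25 Y162.02
M5
G0 X0.00 Y0.00

1 u = 1 mm; y_m = 256.16 − y.

[1] `<path>` quadratic bezier, #0000ff→engrave S271 F4050: (118.78,185.53) → (131.00,162.30) → (151.06,126.35) → (178.97,77.68)

[2] `<polygon>` regular polygon, #0000ff→engrave S271 F4050: (29.21,183.60) → (148.14,199.29) → (163.83,80.36) → (44.90,64.67) → (29.21,183.60) (closed)

[3] `<rect>` rectangle, #0000ff→engrave S271 F4050: (9.25,162.02) → (66.81,162.02) → (66.81,73.87) → (9.25,73.87) → (9.25,162.02) (closed)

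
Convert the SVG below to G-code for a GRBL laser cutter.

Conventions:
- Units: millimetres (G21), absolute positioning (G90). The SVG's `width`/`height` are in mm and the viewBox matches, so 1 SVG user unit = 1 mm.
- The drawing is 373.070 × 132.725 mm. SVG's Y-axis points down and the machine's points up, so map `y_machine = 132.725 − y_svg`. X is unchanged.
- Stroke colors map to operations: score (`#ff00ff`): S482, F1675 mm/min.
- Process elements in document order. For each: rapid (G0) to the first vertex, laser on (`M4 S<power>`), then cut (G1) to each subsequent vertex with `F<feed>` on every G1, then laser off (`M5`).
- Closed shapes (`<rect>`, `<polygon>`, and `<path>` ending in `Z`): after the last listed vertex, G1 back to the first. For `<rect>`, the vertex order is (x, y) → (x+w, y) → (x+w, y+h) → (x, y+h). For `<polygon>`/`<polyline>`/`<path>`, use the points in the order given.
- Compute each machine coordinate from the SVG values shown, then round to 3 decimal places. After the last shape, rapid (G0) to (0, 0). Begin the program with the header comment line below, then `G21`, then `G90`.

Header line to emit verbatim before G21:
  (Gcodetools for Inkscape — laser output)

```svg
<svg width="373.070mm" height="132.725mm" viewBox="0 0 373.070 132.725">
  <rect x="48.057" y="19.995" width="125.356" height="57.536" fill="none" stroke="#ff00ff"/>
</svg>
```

viewBox `0 0 373.070 132.725` with mm width/height → 1 unit = 1 mm. Flip: y_m = 132.725 − y_svg.

**Shape 1** — `<rect>` rectangle, stroke `#ff00ff` → score (S482, F1675). Machine vertices: (48.057,112.730) → (173.413,112.730) → (173.413,55.194) → (48.057,55.194) → (48.057,112.730). Closed: final G1 returns to the first vertex.

(Gcodetools for Inkscape — laser output)
G21
G90
G0 X48.057 Y112.730
M4 S482
G1 X173.413 Y112.730 F1675
G1 X173.413 Y55.194 F1675
G1 X48.057 Y55.194 F1675
G1 X48.057 Y112.730 F1675
M5
G0 X0.000 Y0.000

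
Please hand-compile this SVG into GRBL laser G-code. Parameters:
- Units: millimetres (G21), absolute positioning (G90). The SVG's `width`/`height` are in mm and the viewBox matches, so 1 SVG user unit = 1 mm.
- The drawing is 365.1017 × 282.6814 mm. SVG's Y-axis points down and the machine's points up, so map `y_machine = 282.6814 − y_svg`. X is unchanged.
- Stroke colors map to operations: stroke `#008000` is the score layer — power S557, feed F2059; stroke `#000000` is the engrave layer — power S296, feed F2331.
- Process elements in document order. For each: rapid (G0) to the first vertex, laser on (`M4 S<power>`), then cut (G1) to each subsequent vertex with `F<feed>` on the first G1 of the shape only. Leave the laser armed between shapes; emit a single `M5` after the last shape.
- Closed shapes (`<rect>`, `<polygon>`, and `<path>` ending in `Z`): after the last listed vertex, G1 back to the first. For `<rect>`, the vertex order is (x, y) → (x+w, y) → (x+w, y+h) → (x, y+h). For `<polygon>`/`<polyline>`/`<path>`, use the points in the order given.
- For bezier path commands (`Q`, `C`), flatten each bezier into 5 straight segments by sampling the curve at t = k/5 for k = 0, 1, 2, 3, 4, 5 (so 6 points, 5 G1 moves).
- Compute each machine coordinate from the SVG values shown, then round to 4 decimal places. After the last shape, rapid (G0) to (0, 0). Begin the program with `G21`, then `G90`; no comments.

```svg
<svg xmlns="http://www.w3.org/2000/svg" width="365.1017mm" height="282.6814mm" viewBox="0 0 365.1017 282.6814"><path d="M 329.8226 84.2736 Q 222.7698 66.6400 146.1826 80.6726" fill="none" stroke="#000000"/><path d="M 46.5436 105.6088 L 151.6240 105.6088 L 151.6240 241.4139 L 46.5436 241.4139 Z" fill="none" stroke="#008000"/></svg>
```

G21
G90
G0 X329.8226 Y198.4078
M4 S296
G1 X288.2201 Y204.1946 F2331
G1 X249.0549 Y207.4481
G1 X212.3269 Y208.1683
G1 X178.0361 Y206.3552
G1 X146.1826 Y202.0088
G0 X46.5436 Y177.0726
M4 S557
G1 X151.6240 Y177.0726 F2059
G1 X151.6240 Y41.2675
G1 X46.5436 Y41.2675
G1 X46.5436 Y177.0726
M5
G0 X0.0000 Y0.0000

viewBox `0 0 365.1017 282.6814` with mm width/height → 1 unit = 1 mm. Flip: y_m = 282.6814 − y_svg.

**Shape 1** — `<path>` quadratic bezier, stroke `#000000` → engrave (S296, F2331). Control points (SVG): P0=(329.8226,84.2736), P1=(222.7698,66.6400), P2=(146.1826,80.6726); sampled at t=k/5. Machine vertices: (329.8226,198.4078) → (288.2201,204.1946) → (249.0549,207.4481) → (212.3269,208.1683) → (178.0361,206.3552) → (146.1826,202.0088). Open path.

**Shape 2** — `<path>` rectangle, stroke `#008000` → score (S557, F2059). Machine vertices: (46.5436,177.0726) → (151.6240,177.0726) → (151.6240,41.2675) → (46.5436,41.2675) → (46.5436,177.0726). Closed: final G1 returns to the first vertex.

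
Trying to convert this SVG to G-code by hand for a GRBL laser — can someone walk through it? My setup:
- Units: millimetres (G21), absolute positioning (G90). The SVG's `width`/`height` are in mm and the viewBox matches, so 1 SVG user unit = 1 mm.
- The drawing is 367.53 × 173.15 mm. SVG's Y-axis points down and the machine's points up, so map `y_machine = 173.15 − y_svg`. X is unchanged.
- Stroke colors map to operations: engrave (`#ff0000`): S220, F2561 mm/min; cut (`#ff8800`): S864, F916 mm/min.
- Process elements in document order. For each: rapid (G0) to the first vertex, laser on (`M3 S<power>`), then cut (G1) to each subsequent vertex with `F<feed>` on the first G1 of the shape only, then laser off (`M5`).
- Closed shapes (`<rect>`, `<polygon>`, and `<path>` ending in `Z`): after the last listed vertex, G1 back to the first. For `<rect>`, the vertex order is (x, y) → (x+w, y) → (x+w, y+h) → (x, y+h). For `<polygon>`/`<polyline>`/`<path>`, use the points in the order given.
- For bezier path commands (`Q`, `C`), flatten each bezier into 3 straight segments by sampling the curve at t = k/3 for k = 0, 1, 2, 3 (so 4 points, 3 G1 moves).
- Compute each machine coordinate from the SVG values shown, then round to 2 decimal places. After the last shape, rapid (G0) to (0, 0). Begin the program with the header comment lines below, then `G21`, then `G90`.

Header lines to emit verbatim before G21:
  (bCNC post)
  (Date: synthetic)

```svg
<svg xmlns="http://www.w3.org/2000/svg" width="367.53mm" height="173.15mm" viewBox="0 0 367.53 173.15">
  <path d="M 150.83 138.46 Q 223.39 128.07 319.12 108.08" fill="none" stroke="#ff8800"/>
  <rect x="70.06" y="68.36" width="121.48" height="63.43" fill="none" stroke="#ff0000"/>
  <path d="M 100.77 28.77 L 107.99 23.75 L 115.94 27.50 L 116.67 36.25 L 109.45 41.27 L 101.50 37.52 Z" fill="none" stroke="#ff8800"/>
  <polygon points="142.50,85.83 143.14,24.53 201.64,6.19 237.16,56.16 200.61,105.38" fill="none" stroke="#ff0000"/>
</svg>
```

Since the viewBox matches the mm dimensions, user units are millimetres directly. The only transform is the Y-flip y_m = 173.15 − y_svg.

Shape 1 is a quadratic bezier drawn with `<path>`. Its stroke #ff8800 means cut at S864, F916. After flipping Y the toolpath is (150.83,34.69) → (201.78,42.68) → (257.87,52.81) → (319.12,65.07).

Shape 2 is a rectangle drawn with `<rect>`. Its stroke #ff0000 means engrave at S220, F2561. After flipping Y the toolpath is (70.06,104.79) → (191.54,104.79) → (191.54,41.36) → (70.06,41.36) → (70.06,104.79), returning to the start.

Shape 3 is a regular polygon drawn with `<path>`. Its stroke #ff8800 means cut at S864, F916. After flipping Y the toolpath is (100.77,144.38) → (107.99,149.40) → (115.94,145.65) → (116.67,136.90) → (109.45,131.88) → (101.50,135.63) → (100.77,144.38), returning to the start.

Shape 4 is a regular polygon drawn with `<polygon>`. Its stroke #ff0000 means engrave at S220, F2561. After flipping Y the toolpath is (142.50,87.32) → (143.14,148.62) → (201.64,166.96) → (237.16,116.99) → (200.61,67.77) → (142.50,87.32), returning to the start.

(bCNC post)
(Date: synthetic)
G21
G90
G0 X150.83 Y34.69
M3 S864
G1 X201.78 Y42.68 F916
G1 X257.87 Y52.81
G1 X319.12 Y65.07
M5
G0 X70.06 Y104.79
M3 S220
G1 X191.54 Y104.79 F2561
G1 X191.54 Y41.36
G1 X70.06 Y41.36
G1 X70.06 Y104.79
M5
G0 X100.77 Y144.38
M3 S864
G1 X107.99 Y149.40 F916
G1 X115.94 Y145.65
G1 X116.67 Y136.90
G1 X109.45 Y131.88
G1 X101.50 Y135.63
G1 X100.77 Y144.38
M5
G0 X142.50 Y87.32
M3 S220
G1 X143.14 Y148.62 F2561
G1 X201.64 Y166.96
G1 X237.16 Y116.99
G1 X200.61 Y67.77
G1 X142.50 Y87.32
M5
G0 X0.00 Y0.00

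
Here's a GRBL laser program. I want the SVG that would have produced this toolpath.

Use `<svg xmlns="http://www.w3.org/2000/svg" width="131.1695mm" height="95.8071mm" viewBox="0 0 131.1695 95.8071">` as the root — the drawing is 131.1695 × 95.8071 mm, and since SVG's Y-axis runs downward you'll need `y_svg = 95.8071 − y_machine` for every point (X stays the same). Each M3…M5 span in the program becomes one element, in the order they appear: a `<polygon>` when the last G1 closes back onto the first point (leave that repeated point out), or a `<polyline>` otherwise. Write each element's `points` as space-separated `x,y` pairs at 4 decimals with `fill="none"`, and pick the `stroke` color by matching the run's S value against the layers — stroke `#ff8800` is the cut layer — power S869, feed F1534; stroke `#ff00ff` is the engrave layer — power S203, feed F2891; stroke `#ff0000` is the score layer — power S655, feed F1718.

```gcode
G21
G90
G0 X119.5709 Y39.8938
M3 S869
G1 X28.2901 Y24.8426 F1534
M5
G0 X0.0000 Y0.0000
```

y_svg = 95.8071 − y_m. Every run uses S869, so all elements get stroke `#ff8800` (cut).

[1] open run; points: 119.5709,55.9133 28.2901,70.9645

<svg xmlns="http://www.w3.org/2000/svg" width="131.1695mm" height="95.8071mm" viewBox="0 0 131.1695 95.8071">
  <polyline points="119.5709,55.9133 28.2901,70.9645" fill="none" stroke="#ff8800"/>
</svg>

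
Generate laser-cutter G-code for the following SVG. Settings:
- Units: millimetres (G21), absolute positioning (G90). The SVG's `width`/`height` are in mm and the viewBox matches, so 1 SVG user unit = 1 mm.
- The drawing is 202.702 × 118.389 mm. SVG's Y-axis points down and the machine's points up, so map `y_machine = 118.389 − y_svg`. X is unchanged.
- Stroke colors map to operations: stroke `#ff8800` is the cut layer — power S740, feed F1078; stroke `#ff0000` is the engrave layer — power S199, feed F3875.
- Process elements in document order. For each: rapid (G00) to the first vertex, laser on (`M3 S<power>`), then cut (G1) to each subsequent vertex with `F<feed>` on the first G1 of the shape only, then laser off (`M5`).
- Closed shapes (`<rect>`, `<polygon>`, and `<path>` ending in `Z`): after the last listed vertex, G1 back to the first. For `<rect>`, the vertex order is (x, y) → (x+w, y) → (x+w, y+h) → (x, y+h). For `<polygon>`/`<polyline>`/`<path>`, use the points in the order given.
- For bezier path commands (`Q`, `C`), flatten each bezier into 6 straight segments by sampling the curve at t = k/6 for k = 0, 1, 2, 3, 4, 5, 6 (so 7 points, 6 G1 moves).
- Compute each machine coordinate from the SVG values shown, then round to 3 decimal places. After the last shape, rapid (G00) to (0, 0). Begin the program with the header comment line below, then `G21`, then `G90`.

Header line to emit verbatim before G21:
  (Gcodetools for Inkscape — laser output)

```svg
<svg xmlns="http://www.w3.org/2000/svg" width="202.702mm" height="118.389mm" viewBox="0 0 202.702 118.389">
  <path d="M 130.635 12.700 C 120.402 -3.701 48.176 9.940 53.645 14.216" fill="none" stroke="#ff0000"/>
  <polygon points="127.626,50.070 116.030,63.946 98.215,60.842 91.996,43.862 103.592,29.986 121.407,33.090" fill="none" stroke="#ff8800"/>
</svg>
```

Since the viewBox matches the mm dimensions, user units are millimetres directly. The only transform is the Y-flip y_m = 118.389 − y_svg.

Shape 1 is a cubic bezier drawn with `<path>`. Its stroke #ff0000 means engrave at S199, F3875. After flipping Y the toolpath is (130.635,105.689) → (120.999,111.568) → (104.911,113.536) → (86.252,112.685) → (68.901,110.111) → (56.738,106.909) → (53.645,104.173).

Shape 2 is a regular polygon drawn with `<polygon>`. Its stroke #ff8800 means cut at S740, F1078. After flipping Y the toolpath is (127.626,68.319) → (116.030,54.443) → (98.215,57.547) → (91.996,74.527) → (103.592,88.403) → (121.407,85.299) → (127.626,68.319), returning to the start.

(Gcodetools for Inkscape — laser output)
G21
G90
G00 X130.635 Y105.689
M3 S199
G1 X120.999 Y111.568 F3875
G1 X104.911 Y113.536
G1 X86.252 Y112.685
G1 X68.901 Y110.111
G1 X56.738 Y106.909
G1 X53.645 Y104.173
M5
G00 X127.626 Y68.319
M3 S740
G1 X116.030 Y54.443 F1078
G1 X98.215 Y57.547
G1 X91.996 Y74.527
G1 X103.592 Y88.403
G1 X121.407 Y85.299
G1 X127.626 Y68.319
M5
G00 X0.000 Y0.000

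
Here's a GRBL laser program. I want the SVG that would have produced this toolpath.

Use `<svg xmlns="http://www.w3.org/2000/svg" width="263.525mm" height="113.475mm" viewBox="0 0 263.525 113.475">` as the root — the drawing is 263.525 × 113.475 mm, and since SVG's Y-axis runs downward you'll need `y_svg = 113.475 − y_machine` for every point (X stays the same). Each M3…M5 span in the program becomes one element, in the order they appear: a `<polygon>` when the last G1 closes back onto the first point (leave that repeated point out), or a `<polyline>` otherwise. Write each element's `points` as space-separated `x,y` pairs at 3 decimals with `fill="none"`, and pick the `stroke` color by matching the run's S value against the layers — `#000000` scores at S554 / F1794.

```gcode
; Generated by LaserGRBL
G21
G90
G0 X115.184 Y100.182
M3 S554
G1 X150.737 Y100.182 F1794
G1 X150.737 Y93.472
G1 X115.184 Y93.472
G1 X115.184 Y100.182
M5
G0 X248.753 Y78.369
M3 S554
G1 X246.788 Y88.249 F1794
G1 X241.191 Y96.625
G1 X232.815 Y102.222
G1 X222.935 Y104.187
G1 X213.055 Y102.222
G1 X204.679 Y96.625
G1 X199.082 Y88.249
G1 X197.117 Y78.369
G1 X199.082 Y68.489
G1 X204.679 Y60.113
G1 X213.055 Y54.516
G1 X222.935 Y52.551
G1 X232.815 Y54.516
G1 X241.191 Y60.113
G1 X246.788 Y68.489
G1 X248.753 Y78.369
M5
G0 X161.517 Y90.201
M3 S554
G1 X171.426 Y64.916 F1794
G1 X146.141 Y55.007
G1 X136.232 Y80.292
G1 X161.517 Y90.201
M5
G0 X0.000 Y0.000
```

Each laser-on run becomes one SVG element. Flip Y back into SVG space with y_svg = 113.475 − y_machine. Every run uses S554, so all elements get stroke `#000000` (score).

Run 1: The run returns to its start, so emit a `<polygon>` with points (Y-flipped): 115.184,13.293 150.737,13.293 150.737,20.003 115.184,20.003.

Run 2: The run returns to its start, so emit a `<polygon>` with points (Y-flipped): 248.753,35.106 246.788,25.226 241.191,16.850 232.815,11.253 222.935,9.288 213.055,11.253 204.679,16.850 199.082,25.226 197.117,35.106 199.082,44.986 204.679,53.362 213.055,58.959 222.935,60.924 232.815,58.959 241.191,53.362 246.788,44.986.

Run 3: The run returns to its start, so emit a `<polygon>` with points (Y-flipped): 161.517,23.274 171.426,48.559 146.141,58.468 136.232,33.183.

<svg xmlns="http://www.w3.org/2000/svg" width="263.525mm" height="113.475mm" viewBox="0 0 263.525 113.475">
  <polygon points="115.184,13.293 150.737,13.293 150.737,20.003 115.184,20.003" fill="none" stroke="#000000"/>
  <polygon points="248.753,35.106 246.788,25.226 241.191,16.850 232.815,11.253 222.935,9.288 213.055,11.253 204.679,16.850 199.082,25.226 197.117,35.106 199.082,44.986 204.679,53.362 213.055,58.959 222.935,60.924 232.815,58.959 241.191,53.362 246.788,44.986" fill="none" stroke="#000000"/>
  <polygon points="161.517,23.274 171.426,48.559 146.141,58.468 136.232,33.183" fill="none" stroke="#000000"/>
</svg>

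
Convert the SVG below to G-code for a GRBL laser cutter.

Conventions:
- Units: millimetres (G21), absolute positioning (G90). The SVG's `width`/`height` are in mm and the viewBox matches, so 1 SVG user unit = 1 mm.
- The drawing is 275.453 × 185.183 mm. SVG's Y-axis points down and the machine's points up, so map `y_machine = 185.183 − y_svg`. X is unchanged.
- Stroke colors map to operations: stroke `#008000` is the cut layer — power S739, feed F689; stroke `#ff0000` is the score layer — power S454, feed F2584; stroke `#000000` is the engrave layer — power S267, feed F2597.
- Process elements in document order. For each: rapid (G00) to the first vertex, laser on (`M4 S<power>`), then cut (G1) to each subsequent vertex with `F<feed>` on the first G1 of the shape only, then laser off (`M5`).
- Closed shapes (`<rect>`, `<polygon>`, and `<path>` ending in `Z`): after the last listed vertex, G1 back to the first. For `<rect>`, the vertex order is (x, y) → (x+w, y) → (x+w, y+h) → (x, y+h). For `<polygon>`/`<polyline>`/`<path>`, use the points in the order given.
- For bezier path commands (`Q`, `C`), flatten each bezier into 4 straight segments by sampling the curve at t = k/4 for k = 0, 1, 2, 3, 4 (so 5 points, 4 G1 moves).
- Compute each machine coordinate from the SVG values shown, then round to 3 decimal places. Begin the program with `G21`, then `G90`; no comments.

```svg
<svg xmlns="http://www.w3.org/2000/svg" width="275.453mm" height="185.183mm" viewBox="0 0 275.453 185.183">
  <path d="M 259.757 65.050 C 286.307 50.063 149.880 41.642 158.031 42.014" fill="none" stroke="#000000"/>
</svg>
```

viewBox `0 0 275.453 185.183` with mm width/height → 1 unit = 1 mm. Flip: y_m = 185.183 − y_svg.

**Shape 1** — `<path>` cubic bezier, stroke `#000000` → engrave (S267, F2597). Control points (SVG): P0=(259.757,65.050), P1=(286.307,50.063), P2=(149.880,41.642), P3=(158.031,42.014); sampled at t=k/4. Machine vertices: (259.757,120.133) → (253.917,130.107) → (215.794,137.411) → (174.221,141.834) → (158.031,143.169). Open path.

G21
G90
G00 X259.757 Y120.133
M4 S267
G1 X253.917 Y130.107 F2597
G1 X215.794 Y137.411
G1 X174.221 Y141.834
G1 X158.031 Y143.169
M5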